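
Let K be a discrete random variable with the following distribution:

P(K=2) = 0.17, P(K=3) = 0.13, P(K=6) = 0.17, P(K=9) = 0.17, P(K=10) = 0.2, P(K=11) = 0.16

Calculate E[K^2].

61.1

E[K^2] = Σ k^2·P(K=k)
 = 4·0.17 + 9·0.13 + 36·0.17 + 81·0.17 + 100·0.2 + 121·0.16
 = 0.68 + 1.17 + 6.12 + 13.77 + 20 + 19.36
 = 61.1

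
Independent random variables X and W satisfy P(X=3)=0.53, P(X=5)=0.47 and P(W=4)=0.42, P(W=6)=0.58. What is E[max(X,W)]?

E[max(X,W)] = Σ_x Σ_w max(x,w) · P(X=x)P(W=w)
 = 4·0.2226 + 6·0.3074 + 5·0.1974 + 6·0.2726
 = 0.8904 + 1.8444 + 0.987 + 1.6356
 = 5.3574

5.3574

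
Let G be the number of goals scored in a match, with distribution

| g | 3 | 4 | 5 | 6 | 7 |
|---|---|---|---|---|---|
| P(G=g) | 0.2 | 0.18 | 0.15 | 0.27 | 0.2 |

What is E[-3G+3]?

E[-3G+3] = Σ (-3g+3)·P(G=g)
 = (-6)·0.2 + (-9)·0.18 + (-12)·0.15 + (-15)·0.27 + (-18)·0.2
 = (-1.2) + (-1.62) + (-1.8) + (-4.05) + (-3.6)
 = -12.27

-12.27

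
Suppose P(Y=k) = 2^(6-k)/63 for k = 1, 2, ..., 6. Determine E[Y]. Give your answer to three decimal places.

E[Y] = Σ y·P(Y=y)
 = 1·32/63 + 2·16/63 + 3·8/63 + 4·4/63 + 5·2/63 + 6·1/63
 = 32/63 + 32/63 + 8/21 + 16/63 + 10/63 + 2/21
 = 40/21

1.905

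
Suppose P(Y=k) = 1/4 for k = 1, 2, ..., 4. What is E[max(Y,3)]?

3.25

E[max(Y,3)] = Σ max(y,3)·P(Y=y)
 = 3·1/4 + 3·1/4 + 3·1/4 + 4·1/4
 = 3/4 + 3/4 + 3/4 + 1
 = 13/4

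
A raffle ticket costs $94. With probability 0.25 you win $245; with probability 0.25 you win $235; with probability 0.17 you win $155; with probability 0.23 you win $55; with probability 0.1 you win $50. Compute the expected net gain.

70

E[payout] = 245·0.25 + 235·0.25 + 155·0.17 + 55·0.23 + 50·0.1
 = 61.25 + 58.75 + 26.35 + 12.65 + 5
 = 164
Net = 164 - 94 = 70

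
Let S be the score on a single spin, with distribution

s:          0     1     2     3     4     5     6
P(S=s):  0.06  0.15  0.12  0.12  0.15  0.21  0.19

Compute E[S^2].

16.2

E[S^2] = Σ s^2·P(S=s)
 = 0·0.06 + 1·0.15 + 4·0.12 + 9·0.12 + 16·0.15 + 25·0.21 + 36·0.19
 = 0 + 0.15 + 0.48 + 1.08 + 2.4 + 5.25 + 6.84
 = 16.2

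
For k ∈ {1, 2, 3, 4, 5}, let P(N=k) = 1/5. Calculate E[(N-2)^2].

E[(N-2)^2] = Σ (n-2)^2·P(N=n)
 = 1·1/5 + 0·1/5 + 1·1/5 + 4·1/5 + 9·1/5
 = 1/5 + 0 + 1/5 + 4/5 + 9/5
 = 3

3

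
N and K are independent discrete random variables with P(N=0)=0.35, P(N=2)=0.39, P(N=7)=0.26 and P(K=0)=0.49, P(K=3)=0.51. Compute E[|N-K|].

E[|N-K|] = Σ_n Σ_k |n-k| · P(N=n)P(K=k)
 = 0·0.1715 + 3·0.1785 + 2·0.1911 + 1·0.1989 + 7·0.1274 + 4·0.1326
 = 0 + 0.5355 + 0.3822 + 0.1989 + 0.8918 + 0.5304
 = 2.5388

2.5388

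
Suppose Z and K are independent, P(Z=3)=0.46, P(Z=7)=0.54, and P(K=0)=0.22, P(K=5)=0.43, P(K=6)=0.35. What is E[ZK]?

E[ZK] = Σ_z Σ_k zk · P(Z=z)P(K=k)
 = 0·0.1012 + 15·0.1978 + 18·0.161 + 0·0.1188 + 35·0.2322 + 42·0.189
 = 0 + 2.967 + 2.898 + 0 + 8.127 + 7.938
 = 21.93

21.93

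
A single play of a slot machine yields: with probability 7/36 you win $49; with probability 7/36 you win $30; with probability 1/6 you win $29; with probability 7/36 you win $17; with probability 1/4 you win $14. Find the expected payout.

27

E[payout] = 49·7/36 + 30·7/36 + 29·1/6 + 17·7/36 + 14·1/4
 = 343/36 + 35/6 + 29/6 + 119/36 + 7/2
 = 27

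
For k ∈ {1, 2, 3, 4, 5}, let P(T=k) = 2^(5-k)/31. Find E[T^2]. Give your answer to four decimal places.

E[T^2] = Σ t^2·P(T=t)
 = 1·16/31 + 4·8/31 + 9·4/31 + 16·2/31 + 25·1/31
 = 16/31 + 32/31 + 36/31 + 32/31 + 25/31
 = 141/31

4.5484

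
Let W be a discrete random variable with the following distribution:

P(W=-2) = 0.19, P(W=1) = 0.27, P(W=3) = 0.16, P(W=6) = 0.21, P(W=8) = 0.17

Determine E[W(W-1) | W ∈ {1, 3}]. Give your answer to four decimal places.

2.2326

P(W ∈ {1, 3}) = 0.27 + 0.16 = 0.43.
E[W(W-1) | W ∈ {1, 3}] = [0·0.27 + 6·0.16] / 0.43
 = 0.96 / 0.43
 = 96/43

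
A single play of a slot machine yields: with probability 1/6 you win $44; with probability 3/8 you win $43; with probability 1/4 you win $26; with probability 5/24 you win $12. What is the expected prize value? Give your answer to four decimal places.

32.4583

E[payout] = 44·1/6 + 43·3/8 + 26·1/4 + 12·5/24
 = 22/3 + 129/8 + 13/2 + 5/2
 = 779/24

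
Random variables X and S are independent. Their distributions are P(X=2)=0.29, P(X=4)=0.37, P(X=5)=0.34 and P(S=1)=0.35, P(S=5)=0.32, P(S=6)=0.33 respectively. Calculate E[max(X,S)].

E[max(X,S)] = Σ_x Σ_s max(x,s) · P(X=x)P(S=s)
 = 2·0.1015 + 5·0.0928 + 6·0.0957 + 4·0.1295 + 5·0.1184 + 6·0.1221 + 5·0.119 + 5·0.1088 + 6·0.1122
 = 0.203 + 0.464 + 0.5742 + 0.518 + 0.592 + 0.7326 + 0.595 + 0.544 + 0.6732
 = 4.896

4.896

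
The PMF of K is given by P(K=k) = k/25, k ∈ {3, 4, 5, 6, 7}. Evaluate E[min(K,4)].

E[min(K,4)] = Σ min(k,4)·P(K=k)
 = 3·3/25 + 4·4/25 + 4·1/5 + 4·6/25 + 4·7/25
 = 9/25 + 16/25 + 4/5 + 24/25 + 28/25
 = 97/25

3.88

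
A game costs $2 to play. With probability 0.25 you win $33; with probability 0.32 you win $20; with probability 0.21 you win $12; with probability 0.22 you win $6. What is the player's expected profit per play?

E[payout] = 33·0.25 + 20·0.32 + 12·0.21 + 6·0.22
 = 8.25 + 6.4 + 2.52 + 1.32
 = 18.49
Net = 18.49 - 2 = 16.49

16.49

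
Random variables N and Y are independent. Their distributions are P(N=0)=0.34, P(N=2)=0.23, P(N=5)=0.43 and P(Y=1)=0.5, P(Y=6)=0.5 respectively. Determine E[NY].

E[NY] = Σ_n Σ_y ny · P(N=n)P(Y=y)
 = 0·0.17 + 0·0.17 + 2·0.115 + 12·0.115 + 5·0.215 + 30·0.215
 = 0 + 0 + 0.23 + 1.38 + 1.075 + 6.45
 = 9.135

9.135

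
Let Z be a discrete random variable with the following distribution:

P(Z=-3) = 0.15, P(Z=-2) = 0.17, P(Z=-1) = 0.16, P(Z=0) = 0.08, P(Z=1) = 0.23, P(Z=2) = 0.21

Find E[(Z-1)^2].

4.86

E[(Z-1)^2] = Σ (z-1)^2·P(Z=z)
 = 16·0.15 + 9·0.17 + 4·0.16 + 1·0.08 + 0·0.23 + 1·0.21
 = 2.4 + 1.53 + 0.64 + 0.08 + 0 + 0.21
 = 4.86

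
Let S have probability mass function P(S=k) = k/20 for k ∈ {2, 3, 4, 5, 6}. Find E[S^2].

22

E[S^2] = Σ s^2·P(S=s)
 = 4·1/10 + 9·3/20 + 16·1/5 + 25·1/4 + 36·3/10
 = 2/5 + 27/20 + 16/5 + 25/4 + 54/5
 = 22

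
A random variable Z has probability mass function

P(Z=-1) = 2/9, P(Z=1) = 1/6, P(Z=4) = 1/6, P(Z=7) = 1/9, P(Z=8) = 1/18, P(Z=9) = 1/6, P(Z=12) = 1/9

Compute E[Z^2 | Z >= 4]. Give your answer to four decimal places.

P(Z >= 4) = 1/6 + 1/9 + 1/18 + 1/6 + 1/9 = 11/18.
E[Z^2 | Z >= 4] = [16·1/6 + 49·1/9 + 64·1/18 + 81·1/6 + 144·1/9] / (11/18)
 = 247/6 / (11/18)
 = 741/11

67.3636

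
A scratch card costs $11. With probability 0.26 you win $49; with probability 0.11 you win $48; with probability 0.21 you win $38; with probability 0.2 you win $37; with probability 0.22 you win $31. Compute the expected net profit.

E[payout] = 49·0.26 + 48·0.11 + 38·0.21 + 37·0.2 + 31·0.22
 = 12.74 + 5.28 + 7.98 + 7.4 + 6.82
 = 40.22
Net = 40.22 - 11 = 29.22

29.22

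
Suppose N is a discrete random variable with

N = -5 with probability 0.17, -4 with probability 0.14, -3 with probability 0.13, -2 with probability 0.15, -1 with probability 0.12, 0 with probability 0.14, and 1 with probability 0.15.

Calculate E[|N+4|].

E[|N+4|] = Σ |n+4|·P(N=n)
 = 1·0.17 + 0·0.14 + 1·0.13 + 2·0.15 + 3·0.12 + 4·0.14 + 5·0.15
 = 0.17 + 0 + 0.13 + 0.3 + 0.36 + 0.56 + 0.75
 = 2.27

2.27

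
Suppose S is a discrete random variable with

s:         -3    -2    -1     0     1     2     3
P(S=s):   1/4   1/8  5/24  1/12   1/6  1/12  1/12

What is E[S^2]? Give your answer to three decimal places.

4.208

E[S^2] = Σ s^2·P(S=s)
 = 9·1/4 + 4·1/8 + 1·5/24 + 0·1/12 + 1·1/6 + 4·1/12 + 9·1/12
 = 9/4 + 1/2 + 5/24 + 0 + 1/6 + 1/3 + 3/4
 = 101/24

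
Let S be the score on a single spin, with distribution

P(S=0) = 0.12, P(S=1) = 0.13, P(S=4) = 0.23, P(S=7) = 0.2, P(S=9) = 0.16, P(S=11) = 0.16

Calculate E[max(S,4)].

6.52

E[max(S,4)] = Σ max(s,4)·P(S=s)
 = 4·0.12 + 4·0.13 + 4·0.23 + 7·0.2 + 9·0.16 + 11·0.16
 = 0.48 + 0.52 + 0.92 + 1.4 + 1.44 + 1.76
 = 6.52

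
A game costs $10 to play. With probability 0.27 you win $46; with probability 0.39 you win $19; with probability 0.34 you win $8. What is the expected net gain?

12.55

E[payout] = 46·0.27 + 19·0.39 + 8·0.34
 = 12.42 + 7.41 + 2.72
 = 22.55
Net = 22.55 - 10 = 12.55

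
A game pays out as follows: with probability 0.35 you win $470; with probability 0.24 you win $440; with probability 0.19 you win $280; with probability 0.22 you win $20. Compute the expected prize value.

E[payout] = 470·0.35 + 440·0.24 + 280·0.19 + 20·0.22
 = 164.5 + 105.6 + 53.2 + 4.4
 = 327.7

327.7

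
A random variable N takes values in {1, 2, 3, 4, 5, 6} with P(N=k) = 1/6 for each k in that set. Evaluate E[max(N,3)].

4

E[max(N,3)] = Σ max(n,3)·P(N=n)
 = 3·1/6 + 3·1/6 + 3·1/6 + 4·1/6 + 5·1/6 + 6·1/6
 = 1/2 + 1/2 + 1/2 + 2/3 + 5/6 + 1
 = 4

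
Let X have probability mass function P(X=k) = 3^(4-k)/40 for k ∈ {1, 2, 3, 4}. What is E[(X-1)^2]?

E[(X-1)^2] = Σ (x-1)^2·P(X=x)
 = 0·27/40 + 1·9/40 + 4·3/40 + 9·1/40
 = 0 + 9/40 + 3/10 + 9/40
 = 3/4

0.75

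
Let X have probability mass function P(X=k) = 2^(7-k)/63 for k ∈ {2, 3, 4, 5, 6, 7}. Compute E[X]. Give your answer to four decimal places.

E[X] = Σ x·P(X=x)
 = 2·32/63 + 3·16/63 + 4·8/63 + 5·4/63 + 6·2/63 + 7·1/63
 = 64/63 + 16/21 + 32/63 + 20/63 + 4/21 + 1/9
 = 61/21

2.9048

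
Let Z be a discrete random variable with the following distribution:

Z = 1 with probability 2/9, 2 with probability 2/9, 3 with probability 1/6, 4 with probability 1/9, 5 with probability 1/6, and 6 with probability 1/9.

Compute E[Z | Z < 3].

1.5

P(Z < 3) = 2/9 + 2/9 = 4/9.
E[Z | Z < 3] = [1·2/9 + 2·2/9] / (4/9)
 = 2/3 / (4/9)
 = 3/2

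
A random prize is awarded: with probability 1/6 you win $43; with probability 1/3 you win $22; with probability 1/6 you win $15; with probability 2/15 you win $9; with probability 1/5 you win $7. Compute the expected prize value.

E[payout] = 43·1/6 + 22·1/3 + 15·1/6 + 9·2/15 + 7·1/5
 = 43/6 + 22/3 + 5/2 + 6/5 + 7/5
 = 98/5

19.6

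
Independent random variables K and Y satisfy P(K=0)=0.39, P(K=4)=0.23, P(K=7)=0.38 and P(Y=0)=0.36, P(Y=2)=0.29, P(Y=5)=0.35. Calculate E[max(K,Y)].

E[max(K,Y)] = Σ_k Σ_y max(k,y) · P(K=k)P(Y=y)
 = 0·0.1404 + 2·0.1131 + 5·0.1365 + 4·0.0828 + 4·0.0667 + 5·0.0805 + 7·0.1368 + 7·0.1102 + 7·0.133
 = 0 + 0.2262 + 0.6825 + 0.3312 + 0.2668 + 0.4025 + 0.9576 + 0.7714 + 0.931
 = 4.5692

4.5692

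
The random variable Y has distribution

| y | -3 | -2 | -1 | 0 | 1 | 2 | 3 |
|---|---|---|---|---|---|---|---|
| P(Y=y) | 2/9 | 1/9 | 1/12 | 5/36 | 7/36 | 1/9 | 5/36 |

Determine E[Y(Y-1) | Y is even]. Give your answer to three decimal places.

2.462

P(Y is even) = 1/9 + 5/36 + 1/9 = 13/36.
E[Y(Y-1) | Y is even] = [6·1/9 + 0·5/36 + 2·1/9] / (13/36)
 = 8/9 / (13/36)
 = 32/13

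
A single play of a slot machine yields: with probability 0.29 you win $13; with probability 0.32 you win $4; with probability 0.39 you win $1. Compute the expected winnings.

5.44

E[payout] = 13·0.29 + 4·0.32 + 1·0.39
 = 3.77 + 1.28 + 0.39
 = 5.44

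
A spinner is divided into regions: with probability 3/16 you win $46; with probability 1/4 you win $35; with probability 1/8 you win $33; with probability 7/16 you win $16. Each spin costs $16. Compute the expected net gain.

E[payout] = 46·3/16 + 35·1/4 + 33·1/8 + 16·7/16
 = 69/8 + 35/4 + 33/8 + 7
 = 57/2
Net = 57/2 - 16 = 25/2

12.5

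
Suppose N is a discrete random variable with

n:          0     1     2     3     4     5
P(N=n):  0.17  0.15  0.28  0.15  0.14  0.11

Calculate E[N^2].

E[N^2] = Σ n^2·P(N=n)
 = 0·0.17 + 1·0.15 + 4·0.28 + 9·0.15 + 16·0.14 + 25·0.11
 = 0 + 0.15 + 1.12 + 1.35 + 2.24 + 2.75
 = 7.61

7.61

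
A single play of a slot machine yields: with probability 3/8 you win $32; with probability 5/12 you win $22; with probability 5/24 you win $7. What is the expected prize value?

22.625

E[payout] = 32·3/8 + 22·5/12 + 7·5/24
 = 12 + 55/6 + 35/24
 = 181/8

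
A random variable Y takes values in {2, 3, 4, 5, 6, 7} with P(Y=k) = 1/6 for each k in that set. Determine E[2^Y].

E[2^Y] = Σ 2^y·P(Y=y)
 = 4·1/6 + 8·1/6 + 16·1/6 + 32·1/6 + 64·1/6 + 128·1/6
 = 2/3 + 4/3 + 8/3 + 16/3 + 32/3 + 64/3
 = 42

42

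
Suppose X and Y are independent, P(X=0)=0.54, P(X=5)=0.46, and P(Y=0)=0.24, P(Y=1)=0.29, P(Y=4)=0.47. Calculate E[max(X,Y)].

3.4718

E[max(X,Y)] = Σ_x Σ_y max(x,y) · P(X=x)P(Y=y)
 = 0·0.1296 + 1·0.1566 + 4·0.2538 + 5·0.1104 + 5·0.1334 + 5·0.2162
 = 0 + 0.1566 + 1.0152 + 0.552 + 0.667 + 1.081
 = 3.4718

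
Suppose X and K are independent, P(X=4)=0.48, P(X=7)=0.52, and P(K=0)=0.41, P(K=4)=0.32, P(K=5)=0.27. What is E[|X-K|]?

E[|X-K|] = Σ_x Σ_k |x-k| · P(X=x)P(K=k)
 = 4·0.1968 + 0·0.1536 + 1·0.1296 + 7·0.2132 + 3·0.1664 + 2·0.1404
 = 0.7872 + 0 + 0.1296 + 1.4924 + 0.4992 + 0.2808
 = 3.1892

3.1892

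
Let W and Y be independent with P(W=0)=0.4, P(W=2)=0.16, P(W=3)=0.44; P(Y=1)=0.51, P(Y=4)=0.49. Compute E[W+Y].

E[W+Y] = Σ_w Σ_y (w+y) · P(W=w)P(Y=y)
 = 1·0.204 + 4·0.196 + 3·0.0816 + 6·0.0784 + 4·0.2244 + 7·0.2156
 = 0.204 + 0.784 + 0.2448 + 0.4704 + 0.8976 + 1.5092
 = 4.11

4.11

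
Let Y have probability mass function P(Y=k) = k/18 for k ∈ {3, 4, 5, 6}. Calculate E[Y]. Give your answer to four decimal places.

E[Y] = Σ y·P(Y=y)
 = 3·1/6 + 4·2/9 + 5·5/18 + 6·1/3
 = 1/2 + 8/9 + 25/18 + 2
 = 43/9

4.7778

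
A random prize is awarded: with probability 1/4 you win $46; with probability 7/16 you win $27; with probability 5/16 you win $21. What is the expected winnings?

E[payout] = 46·1/4 + 27·7/16 + 21·5/16
 = 23/2 + 189/16 + 105/16
 = 239/8

29.875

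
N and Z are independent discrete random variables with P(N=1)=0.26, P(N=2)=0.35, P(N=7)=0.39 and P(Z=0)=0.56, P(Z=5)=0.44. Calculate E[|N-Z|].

3.3292

E[|N-Z|] = Σ_n Σ_z |n-z| · P(N=n)P(Z=z)
 = 1·0.1456 + 4·0.1144 + 2·0.196 + 3·0.154 + 7·0.2184 + 2·0.1716
 = 0.1456 + 0.4576 + 0.392 + 0.462 + 1.5288 + 0.3432
 = 3.3292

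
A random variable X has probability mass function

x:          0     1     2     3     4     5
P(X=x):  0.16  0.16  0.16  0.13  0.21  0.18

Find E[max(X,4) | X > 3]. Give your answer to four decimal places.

P(X > 3) = 0.21 + 0.18 = 0.39.
E[max(X,4) | X > 3] = [4·0.21 + 5·0.18] / 0.39
 = 1.74 / 0.39
 = 58/13

4.4615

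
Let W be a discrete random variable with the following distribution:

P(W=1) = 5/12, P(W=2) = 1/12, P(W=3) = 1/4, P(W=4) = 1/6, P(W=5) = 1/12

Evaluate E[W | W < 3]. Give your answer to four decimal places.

P(W < 3) = 5/12 + 1/12 = 1/2.
E[W | W < 3] = [1·5/12 + 2·1/12] / (1/2)
 = 7/12 / (1/2)
 = 7/6

1.1667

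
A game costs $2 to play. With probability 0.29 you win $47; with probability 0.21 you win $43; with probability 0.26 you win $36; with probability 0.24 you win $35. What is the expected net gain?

38.42

E[payout] = 47·0.29 + 43·0.21 + 36·0.26 + 35·0.24
 = 13.63 + 9.03 + 9.36 + 8.4
 = 40.42
Net = 40.42 - 2 = 38.42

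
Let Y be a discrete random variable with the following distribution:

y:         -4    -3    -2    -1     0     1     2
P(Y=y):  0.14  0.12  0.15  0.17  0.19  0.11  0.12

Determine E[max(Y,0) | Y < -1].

0

P(Y < -1) = 0.14 + 0.12 + 0.15 = 0.41.
E[max(Y,0) | Y < -1] = [0·0.14 + 0·0.12 + 0·0.15] / 0.41
 = 0 / 0.41
 = 0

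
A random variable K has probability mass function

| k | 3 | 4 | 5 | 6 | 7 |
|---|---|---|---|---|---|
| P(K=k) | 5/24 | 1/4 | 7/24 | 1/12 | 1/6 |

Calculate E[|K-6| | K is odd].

P(K is odd) = 5/24 + 7/24 + 1/6 = 2/3.
E[|K-6| | K is odd] = [3·5/24 + 1·7/24 + 1·1/6] / (2/3)
 = 13/12 / (2/3)
 = 13/8

1.625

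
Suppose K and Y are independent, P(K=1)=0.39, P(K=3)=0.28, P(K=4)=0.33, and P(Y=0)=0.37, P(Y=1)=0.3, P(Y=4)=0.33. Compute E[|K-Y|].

1.887

E[|K-Y|] = Σ_k Σ_y |k-y| · P(K=k)P(Y=y)
 = 1·0.1443 + 0·0.117 + 3·0.1287 + 3·0.1036 + 2·0.084 + 1·0.0924 + 4·0.1221 + 3·0.099 + 0·0.1089
 = 0.1443 + 0 + 0.3861 + 0.3108 + 0.168 + 0.0924 + 0.4884 + 0.297 + 0
 = 1.887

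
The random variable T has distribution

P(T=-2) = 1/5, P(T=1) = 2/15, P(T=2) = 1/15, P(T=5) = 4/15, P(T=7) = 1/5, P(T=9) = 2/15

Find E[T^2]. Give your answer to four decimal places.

E[T^2] = Σ t^2·P(T=t)
 = 4·1/5 + 1·2/15 + 4·1/15 + 25·4/15 + 49·1/5 + 81·2/15
 = 4/5 + 2/15 + 4/15 + 20/3 + 49/5 + 54/5
 = 427/15

28.4667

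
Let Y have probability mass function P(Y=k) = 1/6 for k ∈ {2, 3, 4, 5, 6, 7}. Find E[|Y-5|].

E[|Y-5|] = Σ |y-5|·P(Y=y)
 = 3·1/6 + 2·1/6 + 1·1/6 + 0·1/6 + 1·1/6 + 2·1/6
 = 1/2 + 1/3 + 1/6 + 0 + 1/6 + 1/3
 = 3/2

1.5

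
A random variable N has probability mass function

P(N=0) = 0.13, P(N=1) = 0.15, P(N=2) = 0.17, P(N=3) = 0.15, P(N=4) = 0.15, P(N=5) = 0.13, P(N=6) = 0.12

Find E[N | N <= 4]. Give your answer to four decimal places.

2.0533

P(N <= 4) = 0.13 + 0.15 + 0.17 + 0.15 + 0.15 = 0.75.
E[N | N <= 4] = [0·0.13 + 1·0.15 + 2·0.17 + 3·0.15 + 4·0.15] / 0.75
 = 1.54 / 0.75
 = 154/75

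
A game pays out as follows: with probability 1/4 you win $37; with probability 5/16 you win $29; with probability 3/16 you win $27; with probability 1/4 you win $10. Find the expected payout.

E[payout] = 37·1/4 + 29·5/16 + 27·3/16 + 10·1/4
 = 37/4 + 145/16 + 81/16 + 5/2
 = 207/8

25.875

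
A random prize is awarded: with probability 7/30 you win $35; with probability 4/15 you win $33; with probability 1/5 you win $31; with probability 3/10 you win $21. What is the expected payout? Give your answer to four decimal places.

29.4667

E[payout] = 35·7/30 + 33·4/15 + 31·1/5 + 21·3/10
 = 49/6 + 44/5 + 31/5 + 63/10
 = 442/15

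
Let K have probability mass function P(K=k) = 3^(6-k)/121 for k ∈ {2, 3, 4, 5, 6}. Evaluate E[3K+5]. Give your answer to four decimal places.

12.4380

E[3K+5] = Σ (3k+5)·P(K=k)
 = 11·81/121 + 14·27/121 + 17·9/121 + 20·3/121 + 23·1/121
 = 81/11 + 378/121 + 153/121 + 60/121 + 23/121
 = 1505/121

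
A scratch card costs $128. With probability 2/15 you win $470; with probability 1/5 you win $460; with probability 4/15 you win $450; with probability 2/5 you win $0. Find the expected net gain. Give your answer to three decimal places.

E[payout] = 470·2/15 + 460·1/5 + 450·4/15 + 0·2/5
 = 188/3 + 92 + 120 + 0
 = 824/3
Net = 824/3 - 128 = 440/3

146.667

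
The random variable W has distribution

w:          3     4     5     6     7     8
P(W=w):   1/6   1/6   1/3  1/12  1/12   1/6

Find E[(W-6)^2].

3.25

E[(W-6)^2] = Σ (w-6)^2·P(W=w)
 = 9·1/6 + 4·1/6 + 1·1/3 + 0·1/12 + 1·1/12 + 4·1/6
 = 3/2 + 2/3 + 1/3 + 0 + 1/12 + 2/3
 = 13/4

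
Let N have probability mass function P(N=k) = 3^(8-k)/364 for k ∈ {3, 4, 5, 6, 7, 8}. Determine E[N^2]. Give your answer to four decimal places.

12.8929

E[N^2] = Σ n^2·P(N=n)
 = 9·243/364 + 16·81/364 + 25·27/364 + 36·9/364 + 49·3/364 + 64·1/364
 = 2187/364 + 324/91 + 675/364 + 81/91 + 21/52 + 16/91
 = 361/28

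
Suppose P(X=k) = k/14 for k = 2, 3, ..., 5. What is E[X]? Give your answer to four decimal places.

E[X] = Σ x·P(X=x)
 = 2·1/7 + 3·3/14 + 4·2/7 + 5·5/14
 = 2/7 + 9/14 + 8/7 + 25/14
 = 27/7

3.8571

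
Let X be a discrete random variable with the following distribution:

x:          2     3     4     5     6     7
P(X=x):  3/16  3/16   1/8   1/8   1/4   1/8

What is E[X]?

E[X] = Σ x·P(X=x)
 = 2·3/16 + 3·3/16 + 4·1/8 + 5·1/8 + 6·1/4 + 7·1/8
 = 3/8 + 9/16 + 1/2 + 5/8 + 3/2 + 7/8
 = 71/16

4.4375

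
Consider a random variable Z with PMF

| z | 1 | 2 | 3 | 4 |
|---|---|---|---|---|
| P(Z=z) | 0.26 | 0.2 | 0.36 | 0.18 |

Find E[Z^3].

E[Z^3] = Σ z^3·P(Z=z)
 = 1·0.26 + 8·0.2 + 27·0.36 + 64·0.18
 = 0.26 + 1.6 + 9.72 + 11.52
 = 23.1

23.1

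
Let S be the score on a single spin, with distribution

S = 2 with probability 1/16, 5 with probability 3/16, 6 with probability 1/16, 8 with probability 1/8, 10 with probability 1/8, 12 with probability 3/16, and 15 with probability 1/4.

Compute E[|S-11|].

E[|S-11|] = Σ |s-11|·P(S=s)
 = 9·1/16 + 6·3/16 + 5·1/16 + 3·1/8 + 1·1/8 + 1·3/16 + 4·1/4
 = 9/16 + 9/8 + 5/16 + 3/8 + 1/8 + 3/16 + 1
 = 59/16

3.6875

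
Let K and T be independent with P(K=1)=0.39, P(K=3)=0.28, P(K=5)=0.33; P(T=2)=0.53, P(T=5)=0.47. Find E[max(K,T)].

E[max(K,T)] = Σ_k Σ_t max(k,t) · P(K=k)P(T=t)
 = 2·0.2067 + 5·0.1833 + 3·0.1484 + 5·0.1316 + 5·0.1749 + 5·0.1551
 = 0.4134 + 0.9165 + 0.4452 + 0.658 + 0.8745 + 0.7755
 = 4.0831

4.0831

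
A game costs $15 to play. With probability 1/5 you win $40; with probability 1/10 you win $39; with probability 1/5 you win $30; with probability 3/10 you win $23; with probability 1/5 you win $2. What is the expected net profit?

E[payout] = 40·1/5 + 39·1/10 + 30·1/5 + 23·3/10 + 2·1/5
 = 8 + 39/10 + 6 + 69/10 + 2/5
 = 126/5
Net = 126/5 - 15 = 51/5

10.2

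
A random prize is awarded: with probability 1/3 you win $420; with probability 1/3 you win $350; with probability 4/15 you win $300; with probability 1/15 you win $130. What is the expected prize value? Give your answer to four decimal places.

345.3333

E[payout] = 420·1/3 + 350·1/3 + 300·4/15 + 130·1/15
 = 140 + 350/3 + 80 + 26/3
 = 1036/3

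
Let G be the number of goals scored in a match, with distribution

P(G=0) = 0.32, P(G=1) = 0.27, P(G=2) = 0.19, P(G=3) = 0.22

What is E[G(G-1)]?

E[G(G-1)] = Σ g(g-1)·P(G=g)
 = 0·0.32 + 0·0.27 + 2·0.19 + 6·0.22
 = 0 + 0 + 0.38 + 1.32
 = 1.7

1.7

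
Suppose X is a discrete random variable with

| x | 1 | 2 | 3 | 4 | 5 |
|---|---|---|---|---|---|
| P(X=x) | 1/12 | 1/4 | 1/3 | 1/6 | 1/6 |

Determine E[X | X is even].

P(X is even) = 1/4 + 1/6 = 5/12.
E[X | X is even] = [2·1/4 + 4·1/6] / (5/12)
 = 7/6 / (5/12)
 = 14/5

2.8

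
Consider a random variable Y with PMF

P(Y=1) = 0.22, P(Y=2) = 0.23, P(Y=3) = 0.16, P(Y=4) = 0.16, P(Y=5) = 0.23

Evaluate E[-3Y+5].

E[-3Y+5] = Σ (-3y+5)·P(Y=y)
 = 2·0.22 + (-1)·0.23 + (-4)·0.16 + (-7)·0.16 + (-10)·0.23
 = 0.44 + (-0.23) + (-0.64) + (-1.12) + (-2.3)
 = -3.85

-3.85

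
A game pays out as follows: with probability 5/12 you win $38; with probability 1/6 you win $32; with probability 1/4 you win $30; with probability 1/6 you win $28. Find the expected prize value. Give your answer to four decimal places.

33.3333

E[payout] = 38·5/12 + 32·1/6 + 30·1/4 + 28·1/6
 = 95/6 + 16/3 + 15/2 + 14/3
 = 100/3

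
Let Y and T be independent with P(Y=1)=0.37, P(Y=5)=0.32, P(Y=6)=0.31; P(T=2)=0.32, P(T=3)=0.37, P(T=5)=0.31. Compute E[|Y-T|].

E[|Y-T|] = Σ_y Σ_t |y-t| · P(Y=y)P(T=t)
 = 1·0.1184 + 2·0.1369 + 4·0.1147 + 3·0.1024 + 2·0.1184 + 0·0.0992 + 4·0.0992 + 3·0.1147 + 1·0.0961
 = 0.1184 + 0.2738 + 0.4588 + 0.3072 + 0.2368 + 0 + 0.3968 + 0.3441 + 0.0961
 = 2.232

2.232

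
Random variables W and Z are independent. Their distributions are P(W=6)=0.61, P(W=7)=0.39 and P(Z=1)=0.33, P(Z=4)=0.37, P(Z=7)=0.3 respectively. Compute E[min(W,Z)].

E[min(W,Z)] = Σ_w Σ_z min(w,z) · P(W=w)P(Z=z)
 = 1·0.2013 + 4·0.2257 + 6·0.183 + 1·0.1287 + 4·0.1443 + 7·0.117
 = 0.2013 + 0.9028 + 1.098 + 0.1287 + 0.5772 + 0.819
 = 3.727

3.727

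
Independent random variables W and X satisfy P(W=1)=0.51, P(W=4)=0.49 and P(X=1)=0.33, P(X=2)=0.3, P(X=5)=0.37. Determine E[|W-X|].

1.8682

E[|W-X|] = Σ_w Σ_x |w-x| · P(W=w)P(X=x)
 = 0·0.1683 + 1·0.153 + 4·0.1887 + 3·0.1617 + 2·0.147 + 1·0.1813
 = 0 + 0.153 + 0.7548 + 0.4851 + 0.294 + 0.1813
 = 1.8682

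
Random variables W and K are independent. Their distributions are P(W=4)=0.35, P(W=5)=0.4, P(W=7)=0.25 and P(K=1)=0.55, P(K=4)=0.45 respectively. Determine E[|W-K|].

2.8

E[|W-K|] = Σ_w Σ_k |w-k| · P(W=w)P(K=k)
 = 3·0.1925 + 0·0.1575 + 4·0.22 + 1·0.18 + 6·0.1375 + 3·0.1125
 = 0.5775 + 0 + 0.88 + 0.18 + 0.825 + 0.3375
 = 2.8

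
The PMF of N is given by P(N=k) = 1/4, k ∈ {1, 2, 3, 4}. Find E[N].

2.5

E[N] = Σ n·P(N=n)
 = 1·1/4 + 2·1/4 + 3·1/4 + 4·1/4
 = 1/4 + 1/2 + 3/4 + 1
 = 5/2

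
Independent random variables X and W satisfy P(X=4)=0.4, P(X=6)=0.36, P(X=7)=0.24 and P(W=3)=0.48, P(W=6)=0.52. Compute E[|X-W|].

E[|X-W|] = Σ_x Σ_w |x-w| · P(X=x)P(W=w)
 = 1·0.192 + 2·0.208 + 3·0.1728 + 0·0.1872 + 4·0.1152 + 1·0.1248
 = 0.192 + 0.416 + 0.5184 + 0 + 0.4608 + 0.1248
 = 1.712

1.712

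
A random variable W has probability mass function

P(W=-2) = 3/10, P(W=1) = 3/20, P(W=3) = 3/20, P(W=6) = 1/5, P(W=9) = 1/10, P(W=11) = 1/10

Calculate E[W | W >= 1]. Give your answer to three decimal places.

5.429

P(W >= 1) = 3/20 + 3/20 + 1/5 + 1/10 + 1/10 = 7/10.
E[W | W >= 1] = [1·3/20 + 3·3/20 + 6·1/5 + 9·1/10 + 11·1/10] / (7/10)
 = 19/5 / (7/10)
 = 38/7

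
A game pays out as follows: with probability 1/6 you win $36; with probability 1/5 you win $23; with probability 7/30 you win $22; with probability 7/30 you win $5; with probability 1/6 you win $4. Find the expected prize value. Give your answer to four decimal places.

E[payout] = 36·1/6 + 23·1/5 + 22·7/30 + 5·7/30 + 4·1/6
 = 6 + 23/5 + 77/15 + 7/6 + 2/3
 = 527/30

17.5667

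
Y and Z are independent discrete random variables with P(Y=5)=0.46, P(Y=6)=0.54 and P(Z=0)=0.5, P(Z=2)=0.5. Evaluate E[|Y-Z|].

E[|Y-Z|] = Σ_y Σ_z |y-z| · P(Y=y)P(Z=z)
 = 5·0.23 + 3·0.23 + 6·0.27 + 4·0.27
 = 1.15 + 0.69 + 1.62 + 1.08
 = 4.54

4.54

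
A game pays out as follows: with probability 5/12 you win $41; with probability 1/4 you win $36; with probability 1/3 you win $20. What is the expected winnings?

E[payout] = 41·5/12 + 36·1/4 + 20·1/3
 = 205/12 + 9 + 20/3
 = 131/4

32.75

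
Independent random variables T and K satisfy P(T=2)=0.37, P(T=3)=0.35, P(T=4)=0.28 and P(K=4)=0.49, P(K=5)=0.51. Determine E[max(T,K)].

E[max(T,K)] = Σ_t Σ_k max(t,k) · P(T=t)P(K=k)
 = 4·0.1813 + 5·0.1887 + 4·0.1715 + 5·0.1785 + 4·0.1372 + 5·0.1428
 = 0.7252 + 0.9435 + 0.686 + 0.8925 + 0.5488 + 0.714
 = 4.51

4.51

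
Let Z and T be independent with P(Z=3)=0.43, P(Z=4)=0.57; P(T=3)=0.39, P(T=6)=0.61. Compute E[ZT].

E[ZT] = Σ_z Σ_t zt · P(Z=z)P(T=t)
 = 9·0.1677 + 18·0.2623 + 12·0.2223 + 24·0.3477
 = 1.5093 + 4.7214 + 2.6676 + 8.3448
 = 17.2431

17.2431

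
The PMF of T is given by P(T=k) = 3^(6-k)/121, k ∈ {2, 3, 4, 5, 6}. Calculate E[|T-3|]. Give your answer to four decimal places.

0.8182

E[|T-3|] = Σ |t-3|·P(T=t)
 = 1·81/121 + 0·27/121 + 1·9/121 + 2·3/121 + 3·1/121
 = 81/121 + 0 + 9/121 + 6/121 + 3/121
 = 9/11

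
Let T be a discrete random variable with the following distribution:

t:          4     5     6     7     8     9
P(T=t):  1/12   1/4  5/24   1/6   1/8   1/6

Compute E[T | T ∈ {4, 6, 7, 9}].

P(T ∈ {4, 6, 7, 9}) = 1/12 + 5/24 + 1/6 + 1/6 = 5/8.
E[T | T ∈ {4, 6, 7, 9}] = [4·1/12 + 6·5/24 + 7·1/6 + 9·1/6] / (5/8)
 = 17/4 / (5/8)
 = 34/5

6.8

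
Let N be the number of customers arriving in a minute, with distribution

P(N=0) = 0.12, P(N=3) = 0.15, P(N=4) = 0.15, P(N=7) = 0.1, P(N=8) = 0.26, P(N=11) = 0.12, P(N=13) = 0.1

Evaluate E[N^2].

E[N^2] = Σ n^2·P(N=n)
 = 0·0.12 + 9·0.15 + 16·0.15 + 49·0.1 + 64·0.26 + 121·0.12 + 169·0.1
 = 0 + 1.35 + 2.4 + 4.9 + 16.64 + 14.52 + 16.9
 = 56.71

56.71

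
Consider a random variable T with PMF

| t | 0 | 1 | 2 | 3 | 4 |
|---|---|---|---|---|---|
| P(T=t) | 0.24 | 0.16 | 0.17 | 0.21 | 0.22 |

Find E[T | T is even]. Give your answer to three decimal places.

P(T is even) = 0.24 + 0.17 + 0.22 = 0.63.
E[T | T is even] = [0·0.24 + 2·0.17 + 4·0.22] / 0.63
 = 1.22 / 0.63
 = 122/63

1.937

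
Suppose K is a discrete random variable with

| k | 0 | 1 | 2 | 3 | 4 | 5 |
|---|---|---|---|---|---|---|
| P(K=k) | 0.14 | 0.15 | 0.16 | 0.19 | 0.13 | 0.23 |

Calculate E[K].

2.71

E[K] = Σ k·P(K=k)
 = 0·0.14 + 1·0.15 + 2·0.16 + 3·0.19 + 4·0.13 + 5·0.23
 = 0 + 0.15 + 0.32 + 0.57 + 0.52 + 1.15
 = 2.71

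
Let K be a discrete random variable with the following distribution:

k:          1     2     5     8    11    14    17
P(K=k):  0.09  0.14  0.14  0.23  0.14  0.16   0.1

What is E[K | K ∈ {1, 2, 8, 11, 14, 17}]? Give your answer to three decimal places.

P(K ∈ {1, 2, 8, 11, 14, 17}) = 0.09 + 0.14 + 0.23 + 0.14 + 0.16 + 0.1 = 0.86.
E[K | K ∈ {1, 2, 8, 11, 14, 17}] = [1·0.09 + 2·0.14 + 8·0.23 + 11·0.14 + 14·0.16 + 17·0.1] / 0.86
 = 7.69 / 0.86
 = 769/86

8.942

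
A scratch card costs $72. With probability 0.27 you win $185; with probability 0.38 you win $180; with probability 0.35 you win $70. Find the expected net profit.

E[payout] = 185·0.27 + 180·0.38 + 70·0.35
 = 49.95 + 68.4 + 24.5
 = 142.85
Net = 142.85 - 72 = 70.85

70.85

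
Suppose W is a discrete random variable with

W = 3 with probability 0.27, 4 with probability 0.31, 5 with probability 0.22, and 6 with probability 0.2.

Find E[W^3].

97.83

E[W^3] = Σ w^3·P(W=w)
 = 27·0.27 + 64·0.31 + 125·0.22 + 216·0.2
 = 7.29 + 19.84 + 27.5 + 43.2
 = 97.83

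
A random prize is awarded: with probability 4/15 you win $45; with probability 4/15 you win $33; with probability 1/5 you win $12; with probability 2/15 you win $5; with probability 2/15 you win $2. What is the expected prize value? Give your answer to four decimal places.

24.1333

E[payout] = 45·4/15 + 33·4/15 + 12·1/5 + 5·2/15 + 2·2/15
 = 12 + 44/5 + 12/5 + 2/3 + 4/15
 = 362/15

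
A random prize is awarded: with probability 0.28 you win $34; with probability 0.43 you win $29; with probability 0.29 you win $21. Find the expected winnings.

28.08

E[payout] = 34·0.28 + 29·0.43 + 21·0.29
 = 9.52 + 12.47 + 6.09
 = 28.08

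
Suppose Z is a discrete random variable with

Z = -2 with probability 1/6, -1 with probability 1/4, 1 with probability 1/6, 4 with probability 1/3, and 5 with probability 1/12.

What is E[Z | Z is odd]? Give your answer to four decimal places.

0.6667

P(Z is odd) = 1/4 + 1/6 + 1/12 = 1/2.
E[Z | Z is odd] = [(-1)·1/4 + 1·1/6 + 5·1/12] / (1/2)
 = 1/3 / (1/2)
 = 2/3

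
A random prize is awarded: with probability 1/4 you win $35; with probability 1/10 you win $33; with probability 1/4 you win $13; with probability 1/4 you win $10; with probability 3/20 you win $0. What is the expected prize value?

17.8

E[payout] = 35·1/4 + 33·1/10 + 13·1/4 + 10·1/4 + 0·3/20
 = 35/4 + 33/10 + 13/4 + 5/2 + 0
 = 89/5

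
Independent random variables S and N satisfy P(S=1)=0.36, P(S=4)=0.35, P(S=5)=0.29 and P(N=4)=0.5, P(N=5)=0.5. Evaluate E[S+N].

7.71

E[S+N] = Σ_s Σ_n (s+n) · P(S=s)P(N=n)
 = 5·0.18 + 6·0.18 + 8·0.175 + 9·0.175 + 9·0.145 + 10·0.145
 = 0.9 + 1.08 + 1.4 + 1.575 + 1.305 + 1.45
 = 7.71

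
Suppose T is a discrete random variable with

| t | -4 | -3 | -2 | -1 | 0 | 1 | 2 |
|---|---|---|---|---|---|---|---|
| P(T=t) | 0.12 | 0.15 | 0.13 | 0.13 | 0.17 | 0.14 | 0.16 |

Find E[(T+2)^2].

5.26

E[(T+2)^2] = Σ (t+2)^2·P(T=t)
 = 4·0.12 + 1·0.15 + 0·0.13 + 1·0.13 + 4·0.17 + 9·0.14 + 16·0.16
 = 0.48 + 0.15 + 0 + 0.13 + 0.68 + 1.26 + 2.56
 = 5.26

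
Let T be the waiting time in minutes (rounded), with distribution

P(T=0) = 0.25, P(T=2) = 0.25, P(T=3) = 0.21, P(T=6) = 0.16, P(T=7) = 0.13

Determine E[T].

3

E[T] = Σ t·P(T=t)
 = 0·0.25 + 2·0.25 + 3·0.21 + 6·0.16 + 7·0.13
 = 0 + 0.5 + 0.63 + 0.96 + 0.91
 = 3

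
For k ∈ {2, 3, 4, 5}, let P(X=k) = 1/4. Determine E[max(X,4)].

4.25

E[max(X,4)] = Σ max(x,4)·P(X=x)
 = 4·1/4 + 4·1/4 + 4·1/4 + 5·1/4
 = 1 + 1 + 1 + 5/4
 = 17/4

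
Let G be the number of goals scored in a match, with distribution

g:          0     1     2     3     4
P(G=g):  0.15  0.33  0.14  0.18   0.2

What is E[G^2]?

E[G^2] = Σ g^2·P(G=g)
 = 0·0.15 + 1·0.33 + 4·0.14 + 9·0.18 + 16·0.2
 = 0 + 0.33 + 0.56 + 1.62 + 3.2
 = 5.71

5.71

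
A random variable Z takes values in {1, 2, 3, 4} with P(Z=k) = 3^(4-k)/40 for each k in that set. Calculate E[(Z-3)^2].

2.95

E[(Z-3)^2] = Σ (z-3)^2·P(Z=z)
 = 4·27/40 + 1·9/40 + 0·3/40 + 1·1/40
 = 27/10 + 9/40 + 0 + 1/40
 = 59/20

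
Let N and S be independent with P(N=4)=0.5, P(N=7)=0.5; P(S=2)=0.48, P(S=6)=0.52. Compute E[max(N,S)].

6.02

E[max(N,S)] = Σ_n Σ_s max(n,s) · P(N=n)P(S=s)
 = 4·0.24 + 6·0.26 + 7·0.24 + 7·0.26
 = 0.96 + 1.56 + 1.68 + 1.82
 = 6.02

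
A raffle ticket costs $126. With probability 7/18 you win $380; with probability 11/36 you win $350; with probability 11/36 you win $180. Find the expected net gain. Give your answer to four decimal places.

E[payout] = 380·7/18 + 350·11/36 + 180·11/36
 = 1330/9 + 1925/18 + 55
 = 5575/18
Net = 5575/18 - 126 = 3307/18

183.7222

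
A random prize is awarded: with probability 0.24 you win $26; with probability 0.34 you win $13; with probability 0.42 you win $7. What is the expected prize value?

13.6

E[payout] = 26·0.24 + 13·0.34 + 7·0.42
 = 6.24 + 4.42 + 2.94
 = 13.6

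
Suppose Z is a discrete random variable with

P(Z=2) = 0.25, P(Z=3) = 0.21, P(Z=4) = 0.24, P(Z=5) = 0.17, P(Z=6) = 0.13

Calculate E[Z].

E[Z] = Σ z·P(Z=z)
 = 2·0.25 + 3·0.21 + 4·0.24 + 5·0.17 + 6·0.13
 = 0.5 + 0.63 + 0.96 + 0.85 + 0.78
 = 3.72

3.72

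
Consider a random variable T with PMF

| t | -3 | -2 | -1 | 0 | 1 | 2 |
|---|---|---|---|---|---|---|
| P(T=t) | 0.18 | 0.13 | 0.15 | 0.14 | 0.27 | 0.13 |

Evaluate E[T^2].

3.08

E[T^2] = Σ t^2·P(T=t)
 = 9·0.18 + 4·0.13 + 1·0.15 + 0·0.14 + 1·0.27 + 4·0.13
 = 1.62 + 0.52 + 0.15 + 0 + 0.27 + 0.52
 = 3.08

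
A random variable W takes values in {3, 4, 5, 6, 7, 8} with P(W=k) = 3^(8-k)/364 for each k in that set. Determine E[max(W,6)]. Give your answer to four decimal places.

6.0137

E[max(W,6)] = Σ max(w,6)·P(W=w)
 = 6·243/364 + 6·81/364 + 6·27/364 + 6·9/364 + 7·3/364 + 8·1/364
 = 729/182 + 243/182 + 81/182 + 27/182 + 3/52 + 2/91
 = 2189/364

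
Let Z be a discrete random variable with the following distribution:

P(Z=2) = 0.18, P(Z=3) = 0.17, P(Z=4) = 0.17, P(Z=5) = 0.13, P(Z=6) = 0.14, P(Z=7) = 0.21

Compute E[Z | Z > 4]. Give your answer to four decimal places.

6.1667

P(Z > 4) = 0.13 + 0.14 + 0.21 = 0.48.
E[Z | Z > 4] = [5·0.13 + 6·0.14 + 7·0.21] / 0.48
 = 2.96 / 0.48
 = 37/6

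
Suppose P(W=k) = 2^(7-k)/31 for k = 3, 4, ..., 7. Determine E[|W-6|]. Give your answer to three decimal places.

E[|W-6|] = Σ |w-6|·P(W=w)
 = 3·16/31 + 2·8/31 + 1·4/31 + 0·2/31 + 1·1/31
 = 48/31 + 16/31 + 4/31 + 0 + 1/31
 = 69/31

2.226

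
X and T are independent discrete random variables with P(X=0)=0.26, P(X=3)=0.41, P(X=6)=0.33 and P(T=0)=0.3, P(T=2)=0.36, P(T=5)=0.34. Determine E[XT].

7.7682

E[XT] = Σ_x Σ_t xt · P(X=x)P(T=t)
 = 0·0.078 + 0·0.0936 + 0·0.0884 + 0·0.123 + 6·0.1476 + 15·0.1394 + 0·0.099 + 12·0.1188 + 30·0.1122
 = 0 + 0 + 0 + 0 + 0.8856 + 2.091 + 0 + 1.4256 + 3.366
 = 7.7682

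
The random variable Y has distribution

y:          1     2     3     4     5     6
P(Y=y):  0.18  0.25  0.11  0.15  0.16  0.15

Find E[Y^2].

E[Y^2] = Σ y^2·P(Y=y)
 = 1·0.18 + 4·0.25 + 9·0.11 + 16·0.15 + 25·0.16 + 36·0.15
 = 0.18 + 1 + 0.99 + 2.4 + 4 + 5.4
 = 13.97

13.97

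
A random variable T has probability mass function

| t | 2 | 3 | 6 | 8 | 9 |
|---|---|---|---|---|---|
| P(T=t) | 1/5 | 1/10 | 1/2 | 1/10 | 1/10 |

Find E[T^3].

236.4

E[T^3] = Σ t^3·P(T=t)
 = 8·1/5 + 27·1/10 + 216·1/2 + 512·1/10 + 729·1/10
 = 8/5 + 27/10 + 108 + 256/5 + 729/10
 = 1182/5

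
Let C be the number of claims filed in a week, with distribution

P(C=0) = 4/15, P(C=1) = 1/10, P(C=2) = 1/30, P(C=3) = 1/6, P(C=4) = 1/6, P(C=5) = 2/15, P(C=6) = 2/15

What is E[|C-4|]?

E[|C-4|] = Σ |c-4|·P(C=c)
 = 4·4/15 + 3·1/10 + 2·1/30 + 1·1/6 + 0·1/6 + 1·2/15 + 2·2/15
 = 16/15 + 3/10 + 1/15 + 1/6 + 0 + 2/15 + 4/15
 = 2

2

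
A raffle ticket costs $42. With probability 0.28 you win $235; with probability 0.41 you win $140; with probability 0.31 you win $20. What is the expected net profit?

87.4

E[payout] = 235·0.28 + 140·0.41 + 20·0.31
 = 65.8 + 57.4 + 6.2
 = 129.4
Net = 129.4 - 42 = 87.4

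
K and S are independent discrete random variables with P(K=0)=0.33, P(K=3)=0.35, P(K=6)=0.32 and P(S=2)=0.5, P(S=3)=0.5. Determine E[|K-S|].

2.12

E[|K-S|] = Σ_k Σ_s |k-s| · P(K=k)P(S=s)
 = 2·0.165 + 3·0.165 + 1·0.175 + 0·0.175 + 4·0.16 + 3·0.16
 = 0.33 + 0.495 + 0.175 + 0 + 0.64 + 0.48
 = 2.12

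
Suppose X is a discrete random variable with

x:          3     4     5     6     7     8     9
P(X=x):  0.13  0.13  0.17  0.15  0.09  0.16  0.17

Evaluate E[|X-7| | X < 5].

3.5

P(X < 5) = 0.13 + 0.13 = 0.26.
E[|X-7| | X < 5] = [4·0.13 + 3·0.13] / 0.26
 = 0.91 / 0.26
 = 7/2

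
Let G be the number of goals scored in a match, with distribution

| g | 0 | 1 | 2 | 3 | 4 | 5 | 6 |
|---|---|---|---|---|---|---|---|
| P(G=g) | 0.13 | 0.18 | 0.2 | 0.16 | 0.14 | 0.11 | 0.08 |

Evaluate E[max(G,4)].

E[max(G,4)] = Σ max(g,4)·P(G=g)
 = 4·0.13 + 4·0.18 + 4·0.2 + 4·0.16 + 4·0.14 + 5·0.11 + 6·0.08
 = 0.52 + 0.72 + 0.8 + 0.64 + 0.56 + 0.55 + 0.48
 = 4.27

4.27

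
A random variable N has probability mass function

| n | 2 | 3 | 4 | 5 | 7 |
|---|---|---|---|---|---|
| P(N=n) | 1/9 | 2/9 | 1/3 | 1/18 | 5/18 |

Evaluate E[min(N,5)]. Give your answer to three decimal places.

E[min(N,5)] = Σ min(n,5)·P(N=n)
 = 2·1/9 + 3·2/9 + 4·1/3 + 5·1/18 + 5·5/18
 = 2/9 + 2/3 + 4/3 + 5/18 + 25/18
 = 35/9

3.889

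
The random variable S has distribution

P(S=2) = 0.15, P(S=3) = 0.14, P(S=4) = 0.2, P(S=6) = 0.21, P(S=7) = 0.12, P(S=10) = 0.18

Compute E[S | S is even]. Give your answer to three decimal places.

5.622

P(S is even) = 0.15 + 0.2 + 0.21 + 0.18 = 0.74.
E[S | S is even] = [2·0.15 + 4·0.2 + 6·0.21 + 10·0.18] / 0.74
 = 4.16 / 0.74
 = 208/37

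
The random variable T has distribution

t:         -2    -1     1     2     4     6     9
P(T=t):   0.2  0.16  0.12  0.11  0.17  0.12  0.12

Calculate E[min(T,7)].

E[min(T,7)] = Σ min(t,7)·P(T=t)
 = (-2)·0.2 + (-1)·0.16 + 1·0.12 + 2·0.11 + 4·0.17 + 6·0.12 + 7·0.12
 = (-0.4) + (-0.16) + 0.12 + 0.22 + 0.68 + 0.72 + 0.84
 = 2.02

2.02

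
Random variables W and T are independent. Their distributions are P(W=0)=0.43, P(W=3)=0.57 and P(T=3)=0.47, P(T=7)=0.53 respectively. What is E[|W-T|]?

E[|W-T|] = Σ_w Σ_t |w-t| · P(W=w)P(T=t)
 = 3·0.2021 + 7·0.2279 + 0·0.2679 + 4·0.3021
 = 0.6063 + 1.5953 + 0 + 1.2084
 = 3.41

3.41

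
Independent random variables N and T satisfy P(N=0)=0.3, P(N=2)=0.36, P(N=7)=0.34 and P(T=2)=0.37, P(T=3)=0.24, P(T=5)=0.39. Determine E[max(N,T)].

E[max(N,T)] = Σ_n Σ_t max(n,t) · P(N=n)P(T=t)
 = 2·0.111 + 3·0.072 + 5·0.117 + 2·0.1332 + 3·0.0864 + 5·0.1404 + 7·0.1258 + 7·0.0816 + 7·0.1326
 = 0.222 + 0.216 + 0.585 + 0.2664 + 0.2592 + 0.702 + 0.8806 + 0.5712 + 0.9282
 = 4.6306

4.6306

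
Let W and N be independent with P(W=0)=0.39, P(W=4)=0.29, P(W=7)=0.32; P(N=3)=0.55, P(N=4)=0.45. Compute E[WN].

E[WN] = Σ_w Σ_n wn · P(W=w)P(N=n)
 = 0·0.2145 + 0·0.1755 + 12·0.1595 + 16·0.1305 + 21·0.176 + 28·0.144
 = 0 + 0 + 1.914 + 2.088 + 3.696 + 4.032
 = 11.73

11.73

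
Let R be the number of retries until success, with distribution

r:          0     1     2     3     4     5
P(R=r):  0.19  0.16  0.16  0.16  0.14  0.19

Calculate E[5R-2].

E[5R-2] = Σ (5r-2)·P(R=r)
 = (-2)·0.19 + 3·0.16 + 8·0.16 + 13·0.16 + 18·0.14 + 23·0.19
 = (-0.38) + 0.48 + 1.28 + 2.08 + 2.52 + 4.37
 = 10.35

10.35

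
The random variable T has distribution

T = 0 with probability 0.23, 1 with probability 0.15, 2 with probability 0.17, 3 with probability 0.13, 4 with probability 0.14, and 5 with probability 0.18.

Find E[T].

2.34

E[T] = Σ t·P(T=t)
 = 0·0.23 + 1·0.15 + 2·0.17 + 3·0.13 + 4·0.14 + 5·0.18
 = 0 + 0.15 + 0.34 + 0.39 + 0.56 + 0.9
 = 2.34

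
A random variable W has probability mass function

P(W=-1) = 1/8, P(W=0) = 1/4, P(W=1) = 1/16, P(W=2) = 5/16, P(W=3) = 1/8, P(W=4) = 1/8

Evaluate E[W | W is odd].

P(W is odd) = 1/8 + 1/16 + 1/8 = 5/16.
E[W | W is odd] = [(-1)·1/8 + 1·1/16 + 3·1/8] / (5/16)
 = 5/16 / (5/16)
 = 1

1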